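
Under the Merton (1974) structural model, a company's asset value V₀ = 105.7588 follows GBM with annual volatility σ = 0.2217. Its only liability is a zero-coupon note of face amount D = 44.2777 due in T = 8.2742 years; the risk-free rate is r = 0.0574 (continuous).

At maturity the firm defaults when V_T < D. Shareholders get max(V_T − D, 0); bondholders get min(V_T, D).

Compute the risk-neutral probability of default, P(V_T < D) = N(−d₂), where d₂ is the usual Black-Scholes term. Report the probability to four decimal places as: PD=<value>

d₁ = [ln(V₀/D) + (r + σ²/2)T] / (σ√T)
   = [ln(105.7588/44.2777) + (0.0574 + 0.5·0.2217²)·8.2742] / (0.2217·√8.2742)
   = [0.870680 + 0.678281] / 0.637718 = 2.428912
d₂ = d₁ − σ√T = 2.428912 − 0.637718 = 1.791194
risk-neutral PD = N(−d₂) = N(-1.791194) = 0.036631

PD=0.0366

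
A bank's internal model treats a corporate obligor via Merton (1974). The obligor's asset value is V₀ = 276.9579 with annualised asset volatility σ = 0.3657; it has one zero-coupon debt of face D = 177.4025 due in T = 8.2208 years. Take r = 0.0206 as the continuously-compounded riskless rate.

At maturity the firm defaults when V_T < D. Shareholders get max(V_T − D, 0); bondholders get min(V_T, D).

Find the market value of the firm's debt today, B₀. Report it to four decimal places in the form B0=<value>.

d₁ = [ln(V₀/D) + (r + σ²/2)T] / (σ√T)
   = [ln(276.9579/177.4025) + (0.0206 + 0.5·0.3657²)·8.2208] / (0.3657·√8.2208)
   = [0.445444 + 0.719059] / 1.048533 = 1.110603
d₂ = d₁ − σ√T = 1.110603 − 1.048533 = 0.062070
N(d₁) = 0.866630,  N(d₂) = 0.524746,  e^(−rT) = 0.844215
E₀ = V₀·N(d₁) − D·e^(−rT)·N(d₂)
   = 276.9579·0.866630 − 177.4025·0.844215·0.524746 = 161.431043
B₀ = V₀ − E₀ = 276.9579 − 161.431043 = 115.526857

B0=115.5269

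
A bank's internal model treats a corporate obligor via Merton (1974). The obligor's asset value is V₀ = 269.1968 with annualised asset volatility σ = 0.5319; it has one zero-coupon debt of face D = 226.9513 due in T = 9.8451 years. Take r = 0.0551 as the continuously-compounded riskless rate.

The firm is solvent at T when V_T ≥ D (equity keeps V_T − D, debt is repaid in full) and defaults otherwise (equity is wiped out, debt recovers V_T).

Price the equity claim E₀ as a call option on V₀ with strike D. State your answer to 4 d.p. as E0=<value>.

E0=196.2183

d₁ = [ln(V₀/D) + (r + σ²/2)T] / (σ√T)
   = [ln(269.1968/226.9513) + (0.0551 + 0.5·0.5319²)·9.8451] / (0.5319·√9.8451)
   = [0.170707 + 1.935141] / 1.668937 = 1.261790
d₂ = d₁ − σ√T = 1.261790 − 1.668937 = -0.407148
N(d₁) = 0.896488,  N(d₂) = 0.341950,  e^(−rT) = 0.581314
E₀ = V₀·N(d₁) − D·e^(−rT)·N(d₂)
   = 269.1968·0.896488 − 226.9513·0.581314·0.341950 = 196.218255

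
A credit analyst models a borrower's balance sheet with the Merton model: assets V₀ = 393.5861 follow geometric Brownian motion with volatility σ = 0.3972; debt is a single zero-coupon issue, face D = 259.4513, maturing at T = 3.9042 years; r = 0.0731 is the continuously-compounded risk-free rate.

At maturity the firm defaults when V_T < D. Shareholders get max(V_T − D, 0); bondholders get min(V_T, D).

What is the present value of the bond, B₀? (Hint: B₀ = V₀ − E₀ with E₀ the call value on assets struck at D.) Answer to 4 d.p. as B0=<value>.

d₁ = [ln(V₀/D) + (r + σ²/2)T] / (σ√T)
   = [ln(393.5861/259.4513) + (0.0731 + 0.5·0.3972²)·3.9042] / (0.3972·√3.9042)
   = [0.416731 + 0.593376] / 0.784829 = 1.287040
d₂ = d₁ − σ√T = 1.287040 − 0.784829 = 0.502210
N(d₁) = 0.900960,  N(d₂) = 0.692240,  e^(−rT) = 0.751716
E₀ = V₀·N(d₁) − D·e^(−rT)·N(d₂)
   = 393.5861·0.900960 − 259.4513·0.751716·0.692240 = 219.595126
B₀ = V₀ − E₀ = 393.5861 − 219.595126 = 173.990974

B0=173.9910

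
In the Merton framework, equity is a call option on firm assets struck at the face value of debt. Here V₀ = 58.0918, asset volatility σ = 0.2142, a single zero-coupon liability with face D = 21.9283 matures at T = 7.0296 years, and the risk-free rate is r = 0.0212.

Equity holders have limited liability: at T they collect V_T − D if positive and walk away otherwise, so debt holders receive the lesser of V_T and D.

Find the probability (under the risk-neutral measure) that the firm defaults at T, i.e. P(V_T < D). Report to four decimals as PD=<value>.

d₁ = [ln(V₀/D) + (r + σ²/2)T] / (σ√T)
   = [ln(58.0918/21.9283) + (0.0212 + 0.5·0.2142²)·7.0296] / (0.2142·√7.0296)
   = [0.974246 + 0.310292] / 0.567917 = 2.261843
d₂ = d₁ − σ√T = 2.261843 − 0.567917 = 1.693926
risk-neutral PD = N(−d₂) = N(-1.693926) = 0.045140

PD=0.0451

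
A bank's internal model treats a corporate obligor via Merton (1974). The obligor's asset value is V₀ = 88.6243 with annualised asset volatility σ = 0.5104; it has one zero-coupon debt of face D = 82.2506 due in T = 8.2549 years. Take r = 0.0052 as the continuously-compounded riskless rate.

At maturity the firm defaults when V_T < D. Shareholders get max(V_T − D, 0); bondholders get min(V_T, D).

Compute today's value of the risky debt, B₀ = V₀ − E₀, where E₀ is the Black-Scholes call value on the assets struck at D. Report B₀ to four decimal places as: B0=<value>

d₁ = [ln(V₀/D) + (r + σ²/2)T] / (σ√T)
   = [ln(88.6243/82.2506) + (0.0052 + 0.5·0.5104²)·8.2549] / (0.5104·√8.2549)
   = [0.074635 + 1.118160] / 1.466448 = 0.813391
d₂ = d₁ − σ√T = 0.813391 − 1.466448 = -0.653057
N(d₁) = 0.792003,  N(d₂) = 0.256860,  e^(−rT) = 0.957983
E₀ = V₀·N(d₁) − D·e^(−rT)·N(d₂)
   = 88.6243·0.792003 − 82.2506·0.957983·0.256860 = 49.951530
B₀ = V₀ − E₀ = 88.6243 − 49.951530 = 38.672770

B0=38.6728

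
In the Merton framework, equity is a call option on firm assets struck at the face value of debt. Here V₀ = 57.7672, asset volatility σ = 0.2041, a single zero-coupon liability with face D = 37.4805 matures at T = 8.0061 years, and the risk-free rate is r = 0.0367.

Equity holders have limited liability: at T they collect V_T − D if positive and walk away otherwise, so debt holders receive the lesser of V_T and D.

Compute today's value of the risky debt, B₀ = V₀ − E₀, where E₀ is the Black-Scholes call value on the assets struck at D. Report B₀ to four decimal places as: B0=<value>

B0=26.8162

d₁ = [ln(V₀/D) + (r + σ²/2)T] / (σ√T)
   = [ln(57.7672/37.4805) + (0.0367 + 0.5·0.2041²)·8.0061] / (0.2041·√8.0061)
   = [0.432600 + 0.460578] / 0.577502 = 1.546624
d₂ = d₁ − σ√T = 1.546624 − 0.577502 = 0.969122
N(d₁) = 0.939023,  N(d₂) = 0.833758,  e^(−rT) = 0.745408
E₀ = V₀·N(d₁) − D·e^(−rT)·N(d₂)
   = 57.7672·0.939023 − 37.4805·0.745408·0.833758 = 30.950992
B₀ = V₀ − E₀ = 57.7672 − 30.950992 = 26.816208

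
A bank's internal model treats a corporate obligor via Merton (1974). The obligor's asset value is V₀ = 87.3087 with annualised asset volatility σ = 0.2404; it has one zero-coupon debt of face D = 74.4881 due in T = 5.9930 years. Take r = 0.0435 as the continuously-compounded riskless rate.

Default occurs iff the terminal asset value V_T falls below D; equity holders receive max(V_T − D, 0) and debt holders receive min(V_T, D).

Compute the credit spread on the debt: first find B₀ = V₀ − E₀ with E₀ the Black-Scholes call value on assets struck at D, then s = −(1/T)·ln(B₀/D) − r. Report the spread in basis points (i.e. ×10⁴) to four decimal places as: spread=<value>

d₁ = [ln(V₀/D) + (r + σ²/2)T] / (σ√T)
   = [ln(87.3087/74.4881) + (0.0435 + 0.5·0.2404²)·5.9930] / (0.2404·√5.9930)
   = [0.158811 + 0.433870] / 0.588514 = 1.007080
d₂ = d₁ − σ√T = 1.007080 − 0.588514 = 0.418566
N(d₁) = 0.843052,  N(d₂) = 0.662233,  e^(−rT) = 0.770516
E₀ = V₀·N(d₁) − D·e^(−rT)·N(d₂)
   = 87.3087·0.843052 − 74.4881·0.770516·0.662233 = 35.597378
B₀ = V₀ − E₀ = 87.3087 − 35.597378 = 51.711322
spread = −(1/T)·ln(B₀/D) − r = −(1/5.9930)·ln(51.711322/74.4881) − 0.0435 = 0.01739815
in basis points: 0.01739815 × 10⁴ = 173.9815 bp

spread=173.9815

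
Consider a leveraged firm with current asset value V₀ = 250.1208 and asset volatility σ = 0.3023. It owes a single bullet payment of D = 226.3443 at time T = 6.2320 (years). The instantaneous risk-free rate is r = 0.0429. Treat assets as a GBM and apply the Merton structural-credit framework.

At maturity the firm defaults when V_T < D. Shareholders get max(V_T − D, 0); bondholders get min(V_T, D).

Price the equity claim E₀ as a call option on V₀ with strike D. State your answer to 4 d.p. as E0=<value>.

E0=107.4847

d₁ = [ln(V₀/D) + (r + σ²/2)T] / (σ√T)
   = [ln(250.1208/226.3443) + (0.0429 + 0.5·0.3023²)·6.2320] / (0.3023·√6.2320)
   = [0.099887 + 0.552109] / 0.754661 = 0.863959
d₂ = d₁ − σ√T = 0.863959 − 0.754661 = 0.109298
N(d₁) = 0.806195,  N(d₂) = 0.543517,  e^(−rT) = 0.765403
E₀ = V₀·N(d₁) − D·e^(−rT)·N(d₂)
   = 250.1208·0.806195 − 226.3443·0.765403·0.543517 = 107.484706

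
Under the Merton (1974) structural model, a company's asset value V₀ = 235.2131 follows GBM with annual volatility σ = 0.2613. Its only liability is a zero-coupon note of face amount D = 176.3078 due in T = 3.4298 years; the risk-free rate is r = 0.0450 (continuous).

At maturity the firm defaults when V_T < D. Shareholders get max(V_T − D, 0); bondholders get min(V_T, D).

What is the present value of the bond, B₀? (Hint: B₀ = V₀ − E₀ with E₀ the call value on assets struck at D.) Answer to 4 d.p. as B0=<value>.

B0=142.3323

d₁ = [ln(V₀/D) + (r + σ²/2)T] / (σ√T)
   = [ln(235.2131/176.3078) + (0.0450 + 0.5·0.2613²)·3.4298] / (0.2613·√3.4298)
   = [0.288261 + 0.271430] / 0.483920 = 1.156577
d₂ = d₁ − σ√T = 1.156577 − 0.483920 = 0.672657
N(d₁) = 0.876277,  N(d₂) = 0.749417,  e^(−rT) = 0.856980
E₀ = V₀·N(d₁) − D·e^(−rT)·N(d₂)
   = 235.2131·0.876277 − 176.3078·0.856980·0.749417 = 92.880825
B₀ = V₀ − E₀ = 235.2131 − 92.880825 = 142.332275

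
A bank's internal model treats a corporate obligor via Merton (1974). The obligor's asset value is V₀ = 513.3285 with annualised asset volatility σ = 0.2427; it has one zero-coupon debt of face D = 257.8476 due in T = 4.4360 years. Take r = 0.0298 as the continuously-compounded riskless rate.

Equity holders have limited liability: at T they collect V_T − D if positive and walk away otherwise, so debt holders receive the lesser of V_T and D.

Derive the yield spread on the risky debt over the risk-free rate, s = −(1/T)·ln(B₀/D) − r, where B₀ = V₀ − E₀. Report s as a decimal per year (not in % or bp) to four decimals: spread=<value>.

d₁ = [ln(V₀/D) + (r + σ²/2)T] / (σ√T)
   = [ln(513.3285/257.8476) + (0.0298 + 0.5·0.2427²)·4.4360] / (0.2427·√4.4360)
   = [0.688547 + 0.262840] / 0.511170 = 1.861195
d₂ = d₁ − σ√T = 1.861195 − 0.511170 = 1.350025
N(d₁) = 0.968642,  N(d₂) = 0.911496,  e^(−rT) = 0.876172
E₀ = V₀·N(d₁) − D·e^(−rT)·N(d₂)
   = 513.3285·0.968642 − 257.8476·0.876172·0.911496 = 291.307245
B₀ = V₀ − E₀ = 513.3285 − 291.307245 = 222.021255
spread = −(1/T)·ln(B₀/D) − r = −(1/4.4360)·ln(222.021255/257.8476) − 0.0298 = 0.00392308

spread=0.0039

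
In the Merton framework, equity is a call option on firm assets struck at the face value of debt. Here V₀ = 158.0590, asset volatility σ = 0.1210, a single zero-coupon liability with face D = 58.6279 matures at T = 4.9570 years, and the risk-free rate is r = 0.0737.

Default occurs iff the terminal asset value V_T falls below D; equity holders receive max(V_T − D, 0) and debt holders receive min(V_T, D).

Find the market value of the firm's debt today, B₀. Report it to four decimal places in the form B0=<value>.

B0=40.6858

d₁ = [ln(V₀/D) + (r + σ²/2)T] / (σ√T)
   = [ln(158.0590/58.6279) + (0.0737 + 0.5·0.1210²)·4.9570] / (0.1210·√4.9570)
   = [0.991758 + 0.401619] / 0.269398 = 5.172180
d₂ = d₁ − σ√T = 5.172180 − 0.269398 = 4.902781
N(d₁) = 1.000000,  N(d₂) = 1.000000,  e^(−rT) = 0.693967
E₀ = V₀·N(d₁) − D·e^(−rT)·N(d₂)
   = 158.0590·1.000000 − 58.6279·0.693967·1.000000 = 117.373174
B₀ = V₀ − E₀ = 158.0590 − 117.373174 = 40.685826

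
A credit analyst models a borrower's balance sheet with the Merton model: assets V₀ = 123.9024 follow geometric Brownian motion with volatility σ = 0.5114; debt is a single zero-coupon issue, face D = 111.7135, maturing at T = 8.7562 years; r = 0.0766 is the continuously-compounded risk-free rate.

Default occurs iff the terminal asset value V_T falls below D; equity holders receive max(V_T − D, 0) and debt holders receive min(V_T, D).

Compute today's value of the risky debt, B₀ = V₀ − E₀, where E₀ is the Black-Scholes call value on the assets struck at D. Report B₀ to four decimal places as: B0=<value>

d₁ = [ln(V₀/D) + (r + σ²/2)T] / (σ√T)
   = [ln(123.9024/111.7135) + (0.0766 + 0.5·0.5114²)·8.7562] / (0.5114·√8.7562)
   = [0.103557 + 1.815729] / 1.513277 = 1.268297
d₂ = d₁ − σ√T = 1.268297 − 1.513277 = -0.244980
N(d₁) = 0.897654,  N(d₂) = 0.403236,  e^(−rT) = 0.511338
E₀ = V₀·N(d₁) − D·e^(−rT)·N(d₂)
   = 123.9024·0.897654 − 111.7135·0.511338·0.403236 = 88.187319
B₀ = V₀ − E₀ = 123.9024 − 88.187319 = 35.715081

B0=35.7151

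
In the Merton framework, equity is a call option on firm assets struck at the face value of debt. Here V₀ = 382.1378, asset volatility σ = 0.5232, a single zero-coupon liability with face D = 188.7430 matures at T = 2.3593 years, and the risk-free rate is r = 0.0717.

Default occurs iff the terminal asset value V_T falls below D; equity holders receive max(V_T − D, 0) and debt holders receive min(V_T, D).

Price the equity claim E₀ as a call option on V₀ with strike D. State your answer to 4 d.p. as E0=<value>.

d₁ = [ln(V₀/D) + (r + σ²/2)T] / (σ√T)
   = [ln(382.1378/188.7430) + (0.0717 + 0.5·0.5232²)·2.3593] / (0.5232·√2.3593)
   = [0.705395 + 0.492077] / 0.803636 = 1.490068
d₂ = d₁ − σ√T = 1.490068 − 0.803636 = 0.686432
N(d₁) = 0.931897,  N(d₂) = 0.753780,  e^(−rT) = 0.844372
E₀ = V₀·N(d₁) − D·e^(−rT)·N(d₂)
   = 382.1378·0.931897 − 188.7430·0.844372·0.753780 = 235.983622

E0=235.9836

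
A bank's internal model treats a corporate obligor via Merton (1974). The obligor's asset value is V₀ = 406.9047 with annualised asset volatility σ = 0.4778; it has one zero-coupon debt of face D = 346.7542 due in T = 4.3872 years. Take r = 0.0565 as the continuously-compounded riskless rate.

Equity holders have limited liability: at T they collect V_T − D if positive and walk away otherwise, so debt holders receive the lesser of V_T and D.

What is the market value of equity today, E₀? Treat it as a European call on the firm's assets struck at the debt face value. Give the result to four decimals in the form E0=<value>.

E0=207.5625

d₁ = [ln(V₀/D) + (r + σ²/2)T] / (σ√T)
   = [ln(406.9047/346.7542) + (0.0565 + 0.5·0.4778²)·4.3872] / (0.4778·√4.3872)
   = [0.159963 + 0.748660] / 1.000783 = 0.907912
d₂ = d₁ − σ√T = 0.907912 − 1.000783 = -0.092871
N(d₁) = 0.818038,  N(d₂) = 0.463003,  e^(−rT) = 0.780456
E₀ = V₀·N(d₁) − D·e^(−rT)·N(d₂)
   = 406.9047·0.818038 − 346.7542·0.780456·0.463003 = 207.562493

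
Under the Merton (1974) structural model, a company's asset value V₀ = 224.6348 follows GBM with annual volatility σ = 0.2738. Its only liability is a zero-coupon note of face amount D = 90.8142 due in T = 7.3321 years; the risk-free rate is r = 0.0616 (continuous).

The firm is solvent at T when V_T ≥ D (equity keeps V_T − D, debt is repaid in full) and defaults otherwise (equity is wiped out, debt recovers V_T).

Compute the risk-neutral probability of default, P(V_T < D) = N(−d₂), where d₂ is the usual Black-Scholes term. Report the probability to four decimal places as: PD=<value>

d₁ = [ln(V₀/D) + (r + σ²/2)T] / (σ√T)
   = [ln(224.6348/90.8142) + (0.0616 + 0.5·0.2738²)·7.3321] / (0.2738·√7.3321)
   = [0.905660 + 0.726488] / 0.741392 = 2.201466
d₂ = d₁ − σ√T = 2.201466 − 0.741392 = 1.460075
risk-neutral PD = N(−d₂) = N(-1.460075) = 0.072135

PD=0.0721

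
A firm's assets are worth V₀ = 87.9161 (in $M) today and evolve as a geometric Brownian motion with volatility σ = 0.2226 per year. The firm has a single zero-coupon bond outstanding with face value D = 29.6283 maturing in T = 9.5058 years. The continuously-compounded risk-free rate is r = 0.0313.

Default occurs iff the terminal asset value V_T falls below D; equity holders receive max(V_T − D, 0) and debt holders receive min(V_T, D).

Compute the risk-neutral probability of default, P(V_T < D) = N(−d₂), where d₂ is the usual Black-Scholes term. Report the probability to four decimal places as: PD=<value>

PD=0.0470

d₁ = [ln(V₀/D) + (r + σ²/2)T] / (σ√T)
   = [ln(87.9161/29.6283) + (0.0313 + 0.5·0.2226²)·9.5058] / (0.2226·√9.5058)
   = [1.087653 + 0.533041] / 0.686309 = 2.361466
d₂ = d₁ − σ√T = 2.361466 − 0.686309 = 1.675157
risk-neutral PD = N(−d₂) = N(-1.675157) = 0.046952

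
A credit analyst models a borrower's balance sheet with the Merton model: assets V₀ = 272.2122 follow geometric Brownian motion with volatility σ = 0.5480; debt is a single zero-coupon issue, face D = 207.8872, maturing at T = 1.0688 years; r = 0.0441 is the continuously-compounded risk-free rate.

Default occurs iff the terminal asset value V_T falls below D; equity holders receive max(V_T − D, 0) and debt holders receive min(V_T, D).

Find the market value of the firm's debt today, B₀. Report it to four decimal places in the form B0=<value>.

d₁ = [ln(V₀/D) + (r + σ²/2)T] / (σ√T)
   = [ln(272.2122/207.8872) + (0.0441 + 0.5·0.5480²)·1.0688] / (0.5480·√1.0688)
   = [0.269586 + 0.207617] / 0.566538 = 0.842314
d₂ = d₁ − σ√T = 0.842314 − 0.566538 = 0.275777
N(d₁) = 0.800194,  N(d₂) = 0.608640,  e^(−rT) = 0.953959
E₀ = V₀·N(d₁) − D·e^(−rT)·N(d₂)
   = 272.2122·0.800194 − 207.8872·0.953959·0.608640 = 97.119496
B₀ = V₀ − E₀ = 272.2122 − 97.119496 = 175.092704

B0=175.0927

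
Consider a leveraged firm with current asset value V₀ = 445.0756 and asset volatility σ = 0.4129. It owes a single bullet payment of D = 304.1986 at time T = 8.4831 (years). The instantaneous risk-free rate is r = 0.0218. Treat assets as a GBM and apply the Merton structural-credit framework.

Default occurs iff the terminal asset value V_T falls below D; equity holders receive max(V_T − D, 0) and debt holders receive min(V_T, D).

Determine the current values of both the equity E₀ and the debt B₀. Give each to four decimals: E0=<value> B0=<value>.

E0=268.6544 B0=176.4212

d₁ = [ln(V₀/D) + (r + σ²/2)T] / (σ√T)
   = [ln(445.0756/304.1986) + (0.0218 + 0.5·0.4129²)·8.4831] / (0.4129·√8.4831)
   = [0.380563 + 0.908058] / 1.202603 = 1.071527
d₂ = d₁ − σ√T = 1.071527 − 1.202603 = -0.131075
N(d₁) = 0.858034,  N(d₂) = 0.447858,  e^(−rT) = 0.831161
E₀ = V₀·N(d₁) − D·e^(−rT)·N(d₂)
   = 445.0756·0.858034 − 304.1986·0.831161·0.447858 = 268.654404
B₀ = V₀ − E₀ = 445.0756 − 268.654404 = 176.421196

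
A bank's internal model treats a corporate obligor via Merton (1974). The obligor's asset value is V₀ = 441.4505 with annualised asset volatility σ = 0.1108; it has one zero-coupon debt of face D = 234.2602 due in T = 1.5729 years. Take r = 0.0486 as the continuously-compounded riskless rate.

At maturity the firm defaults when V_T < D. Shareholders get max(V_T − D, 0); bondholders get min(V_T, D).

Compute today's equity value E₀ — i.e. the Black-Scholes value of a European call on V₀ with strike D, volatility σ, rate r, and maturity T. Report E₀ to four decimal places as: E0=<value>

d₁ = [ln(V₀/D) + (r + σ²/2)T] / (σ√T)
   = [ln(441.4505/234.2602) + (0.0486 + 0.5·0.1108²)·1.5729] / (0.1108·√1.5729)
   = [0.633633 + 0.086098] / 0.138960 = 5.179408
d₂ = d₁ − σ√T = 5.179408 − 0.138960 = 5.040448
N(d₁) = 1.000000,  N(d₂) = 1.000000,  e^(−rT) = 0.926406
E₀ = V₀·N(d₁) − D·e^(−rT)·N(d₂)
   = 441.4505·1.000000 − 234.2602·0.926406·1.000000 = 224.430499

E0=224.4305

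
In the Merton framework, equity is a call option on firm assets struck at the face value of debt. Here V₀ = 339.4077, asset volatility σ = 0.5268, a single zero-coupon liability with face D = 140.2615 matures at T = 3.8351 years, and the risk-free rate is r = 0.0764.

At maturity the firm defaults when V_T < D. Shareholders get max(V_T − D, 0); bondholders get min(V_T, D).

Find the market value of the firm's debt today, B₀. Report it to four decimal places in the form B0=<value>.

B0=93.3671

d₁ = [ln(V₀/D) + (r + σ²/2)T] / (σ√T)
   = [ln(339.4077/140.2615) + (0.0764 + 0.5·0.5268²)·3.8351] / (0.5268·√3.8351)
   = [0.883694 + 0.825157] / 1.031654 = 1.656418
d₂ = d₁ − σ√T = 1.656418 − 1.031654 = 0.624764
N(d₁) = 0.951181,  N(d₂) = 0.733937,  e^(−rT) = 0.746021
E₀ = V₀·N(d₁) − D·e^(−rT)·N(d₂)
   = 339.4077·0.951181 − 140.2615·0.746021·0.733937 = 246.040584
B₀ = V₀ − E₀ = 339.4077 − 246.040584 = 93.367116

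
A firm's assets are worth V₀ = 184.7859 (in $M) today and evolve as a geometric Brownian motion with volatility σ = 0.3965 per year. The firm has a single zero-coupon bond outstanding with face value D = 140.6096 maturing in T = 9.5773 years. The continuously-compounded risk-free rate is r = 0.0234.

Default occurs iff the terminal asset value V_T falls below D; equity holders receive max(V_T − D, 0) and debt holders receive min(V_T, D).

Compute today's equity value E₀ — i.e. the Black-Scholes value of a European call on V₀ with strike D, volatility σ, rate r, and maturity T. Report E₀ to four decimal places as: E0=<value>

E0=109.3815

d₁ = [ln(V₀/D) + (r + σ²/2)T] / (σ√T)
   = [ln(184.7859/140.6096) + (0.0234 + 0.5·0.3965²)·9.5773] / (0.3965·√9.5773)
   = [0.273211 + 0.976943] / 1.227057 = 1.018823
d₂ = d₁ − σ√T = 1.018823 − 1.227057 = -0.208234
N(d₁) = 0.845856,  N(d₂) = 0.417523,  e^(−rT) = 0.799228
E₀ = V₀·N(d₁) − D·e^(−rT)·N(d₂)
   = 184.7859·0.845856 − 140.6096·0.799228·0.417523 = 109.381459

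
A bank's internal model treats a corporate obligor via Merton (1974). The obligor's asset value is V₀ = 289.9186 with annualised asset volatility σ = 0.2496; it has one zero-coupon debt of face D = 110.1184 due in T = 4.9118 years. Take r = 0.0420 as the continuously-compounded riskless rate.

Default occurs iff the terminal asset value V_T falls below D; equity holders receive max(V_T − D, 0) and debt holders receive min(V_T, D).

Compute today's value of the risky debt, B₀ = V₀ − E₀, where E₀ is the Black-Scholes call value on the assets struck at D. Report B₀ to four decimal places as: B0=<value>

B0=89.0666

d₁ = [ln(V₀/D) + (r + σ²/2)T] / (σ√T)
   = [ln(289.9186/110.1184) + (0.0420 + 0.5·0.2496²)·4.9118] / (0.2496·√4.9118)
   = [0.968044 + 0.359299] / 0.553178 = 2.399485
d₂ = d₁ − σ√T = 2.399485 − 0.553178 = 1.846307
N(d₁) = 0.991791,  N(d₂) = 0.967576,  e^(−rT) = 0.813593
E₀ = V₀·N(d₁) − D·e^(−rT)·N(d₂)
   = 289.9186·0.991791 − 110.1184·0.813593·0.967576 = 200.852026
B₀ = V₀ − E₀ = 289.9186 − 200.852026 = 89.066574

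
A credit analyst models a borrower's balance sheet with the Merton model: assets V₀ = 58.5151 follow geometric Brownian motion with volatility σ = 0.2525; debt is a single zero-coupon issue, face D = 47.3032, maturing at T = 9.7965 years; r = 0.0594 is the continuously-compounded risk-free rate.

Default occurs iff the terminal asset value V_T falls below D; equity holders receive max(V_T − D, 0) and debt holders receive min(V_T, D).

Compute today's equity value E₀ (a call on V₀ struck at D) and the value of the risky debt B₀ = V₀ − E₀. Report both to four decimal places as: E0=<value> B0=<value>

E0=34.5198 B0=23.9953

d₁ = [ln(V₀/D) + (r + σ²/2)T] / (σ√T)
   = [ln(58.5151/47.3032) + (0.0594 + 0.5·0.2525²)·9.7965] / (0.2525·√9.7965)
   = [0.212707 + 0.894206] / 0.790309 = 1.400608
d₂ = d₁ − σ√T = 1.400608 − 0.790309 = 0.610299
N(d₁) = 0.919334,  N(d₂) = 0.729168,  e^(−rT) = 0.558829
E₀ = V₀·N(d₁) − D·e^(−rT)·N(d₂)
   = 58.5151·0.919334 − 47.3032·0.558829·0.729168 = 34.519824
B₀ = V₀ − E₀ = 58.5151 − 34.519824 = 23.995276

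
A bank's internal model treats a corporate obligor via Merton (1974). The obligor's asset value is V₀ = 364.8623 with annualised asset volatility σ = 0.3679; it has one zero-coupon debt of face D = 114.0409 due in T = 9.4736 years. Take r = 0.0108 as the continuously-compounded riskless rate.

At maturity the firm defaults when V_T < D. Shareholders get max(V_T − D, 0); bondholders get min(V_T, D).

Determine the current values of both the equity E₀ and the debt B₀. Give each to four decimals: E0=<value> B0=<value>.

E0=275.0129 B0=89.8494

d₁ = [ln(V₀/D) + (r + σ²/2)T] / (σ√T)
   = [ln(364.8623/114.0409) + (0.0108 + 0.5·0.3679²)·9.4736] / (0.3679·√9.4736)
   = [1.162963 + 0.743443] / 1.132367 = 1.683558
d₂ = d₁ − σ√T = 1.683558 − 1.132367 = 0.551190
N(d₁) = 0.953866,  N(d₂) = 0.709248,  e^(−rT) = 0.902745
E₀ = V₀·N(d₁) − D·e^(−rT)·N(d₂)
   = 364.8623·0.953866 − 114.0409·0.902745·0.709248 = 275.012851
B₀ = V₀ − E₀ = 364.8623 − 275.012851 = 89.849449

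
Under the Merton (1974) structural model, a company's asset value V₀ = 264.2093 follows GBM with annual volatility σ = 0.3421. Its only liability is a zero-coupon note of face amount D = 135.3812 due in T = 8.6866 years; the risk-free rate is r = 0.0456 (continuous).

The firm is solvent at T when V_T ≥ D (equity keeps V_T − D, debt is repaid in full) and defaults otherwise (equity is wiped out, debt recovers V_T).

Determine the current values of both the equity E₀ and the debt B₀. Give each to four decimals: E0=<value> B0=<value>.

E0=183.8895 B0=80.3198

d₁ = [ln(V₀/D) + (r + σ²/2)T] / (σ√T)
   = [ln(264.2093/135.3812) + (0.0456 + 0.5·0.3421²)·8.6866] / (0.3421·√8.6866)
   = [0.668647 + 0.904416] / 1.008273 = 1.560156
d₂ = d₁ − σ√T = 1.560156 − 1.008273 = 0.551884
N(d₁) = 0.940639,  N(d₂) = 0.709486,  e^(−rT) = 0.672933
E₀ = V₀·N(d₁) − D·e^(−rT)·N(d₂)
   = 264.2093·0.940639 − 135.3812·0.672933·0.709486 = 183.889482
B₀ = V₀ − E₀ = 264.2093 − 183.889482 = 80.319818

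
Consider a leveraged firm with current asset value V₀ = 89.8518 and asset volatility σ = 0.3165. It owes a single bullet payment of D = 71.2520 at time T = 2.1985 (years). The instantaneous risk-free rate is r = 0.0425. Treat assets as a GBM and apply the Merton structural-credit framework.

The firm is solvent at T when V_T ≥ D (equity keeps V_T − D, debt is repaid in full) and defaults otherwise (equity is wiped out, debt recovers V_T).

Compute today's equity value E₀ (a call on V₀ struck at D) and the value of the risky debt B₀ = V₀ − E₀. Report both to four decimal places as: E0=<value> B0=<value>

E0=30.0543 B0=59.7975

d₁ = [ln(V₀/D) + (r + σ²/2)T] / (σ√T)
   = [ln(89.8518/71.2520) + (0.0425 + 0.5·0.3165²)·2.1985] / (0.3165·√2.1985)
   = [0.231939 + 0.203551] / 0.469285 = 0.927984
d₂ = d₁ − σ√T = 0.927984 − 0.469285 = 0.458699
N(d₁) = 0.823292,  N(d₂) = 0.676775,  e^(−rT) = 0.910796
E₀ = V₀·N(d₁) − D·e^(−rT)·N(d₂)
   = 89.8518·0.823292 − 71.2520·0.910796·0.676775 = 30.054273
B₀ = V₀ − E₀ = 89.8518 − 30.054273 = 59.797527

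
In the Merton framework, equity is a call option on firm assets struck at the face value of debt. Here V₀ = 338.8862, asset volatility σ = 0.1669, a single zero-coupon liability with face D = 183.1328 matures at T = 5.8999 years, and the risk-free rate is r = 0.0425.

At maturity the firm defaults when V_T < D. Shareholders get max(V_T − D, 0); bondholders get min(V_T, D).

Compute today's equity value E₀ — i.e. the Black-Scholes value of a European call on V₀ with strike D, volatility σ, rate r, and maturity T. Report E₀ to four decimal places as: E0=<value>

d₁ = [ln(V₀/D) + (r + σ²/2)T] / (σ√T)
   = [ln(338.8862/183.1328) + (0.0425 + 0.5·0.1669²)·5.8999] / (0.1669·√5.8999)
   = [0.615453 + 0.332918] / 0.405395 = 2.339374
d₂ = d₁ − σ√T = 2.339374 − 0.405395 = 1.933979
N(d₁) = 0.990342,  N(d₂) = 0.973442,  e^(−rT) = 0.778220
E₀ = V₀·N(d₁) − D·e^(−rT)·N(d₂)
   = 338.8862·0.990342 − 183.1328·0.778220·0.973442 = 196.880542

E0=196.8805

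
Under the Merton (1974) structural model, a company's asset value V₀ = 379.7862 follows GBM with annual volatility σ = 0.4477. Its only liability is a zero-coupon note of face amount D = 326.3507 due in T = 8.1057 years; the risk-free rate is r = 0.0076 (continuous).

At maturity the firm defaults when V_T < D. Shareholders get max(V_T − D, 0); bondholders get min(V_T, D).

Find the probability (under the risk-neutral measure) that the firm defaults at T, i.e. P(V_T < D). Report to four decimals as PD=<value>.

PD=0.6808

d₁ = [ln(V₀/D) + (r + σ²/2)T] / (σ√T)
   = [ln(379.7862/326.3507) + (0.0076 + 0.5·0.4477²)·8.1057] / (0.4477·√8.1057)
   = [0.151636 + 0.873937] / 1.274625 = 0.804608
d₂ = d₁ − σ√T = 0.804608 − 1.274625 = -0.470017
risk-neutral PD = N(−d₂) = N(0.470017) = 0.680828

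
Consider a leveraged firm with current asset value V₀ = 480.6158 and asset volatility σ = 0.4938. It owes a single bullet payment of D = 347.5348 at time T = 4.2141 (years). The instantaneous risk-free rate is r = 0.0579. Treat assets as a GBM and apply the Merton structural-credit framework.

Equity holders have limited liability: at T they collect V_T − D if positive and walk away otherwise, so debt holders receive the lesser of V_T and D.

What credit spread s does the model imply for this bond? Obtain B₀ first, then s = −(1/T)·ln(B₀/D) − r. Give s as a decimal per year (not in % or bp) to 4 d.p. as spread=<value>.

d₁ = [ln(V₀/D) + (r + σ²/2)T] / (σ√T)
   = [ln(480.6158/347.5348) + (0.0579 + 0.5·0.4938²)·4.2141] / (0.4938·√4.2141)
   = [0.324203 + 0.757776] / 1.013686 = 1.067371
d₂ = d₁ − σ√T = 1.067371 − 1.013686 = 0.053685
N(d₁) = 0.857098,  N(d₂) = 0.521407,  e^(−rT) = 0.783490
E₀ = V₀·N(d₁) − D·e^(−rT)·N(d₂)
   = 480.6158·0.857098 − 347.5348·0.783490·0.521407 = 269.960775
B₀ = V₀ − E₀ = 480.6158 − 269.960775 = 210.655025
spread = −(1/T)·ln(B₀/D) − r = −(1/4.2141)·ln(210.655025/347.5348) − 0.0579 = 0.06090187

spread=0.0609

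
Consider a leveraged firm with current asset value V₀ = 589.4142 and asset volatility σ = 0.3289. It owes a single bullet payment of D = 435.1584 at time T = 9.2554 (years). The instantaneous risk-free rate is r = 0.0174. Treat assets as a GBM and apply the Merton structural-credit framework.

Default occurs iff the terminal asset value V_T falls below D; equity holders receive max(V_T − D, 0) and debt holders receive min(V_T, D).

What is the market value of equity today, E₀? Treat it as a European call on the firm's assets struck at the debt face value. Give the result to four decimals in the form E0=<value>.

d₁ = [ln(V₀/D) + (r + σ²/2)T] / (σ√T)
   = [ln(589.4142/435.1584) + (0.0174 + 0.5·0.3289²)·9.2554] / (0.3289·√9.2554)
   = [0.303419 + 0.661646] / 1.000602 = 0.964485
d₂ = d₁ − σ√T = 0.964485 − 1.000602 = -0.036118
N(d₁) = 0.832598,  N(d₂) = 0.485594,  e^(−rT) = 0.851255
E₀ = V₀·N(d₁) − D·e^(−rT)·N(d₂)
   = 589.4142·0.832598 − 435.1584·0.851255·0.485594 = 310.866386

E0=310.8664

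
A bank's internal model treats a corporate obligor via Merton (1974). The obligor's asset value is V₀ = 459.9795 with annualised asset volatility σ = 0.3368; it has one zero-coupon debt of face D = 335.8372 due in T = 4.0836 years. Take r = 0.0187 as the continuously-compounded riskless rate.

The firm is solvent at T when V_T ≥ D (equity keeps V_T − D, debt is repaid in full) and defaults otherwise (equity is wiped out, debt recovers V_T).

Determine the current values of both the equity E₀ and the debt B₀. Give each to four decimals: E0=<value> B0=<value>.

E0=192.7346 B0=267.2449

d₁ = [ln(V₀/D) + (r + σ²/2)T] / (σ√T)
   = [ln(459.9795/335.8372) + (0.0187 + 0.5·0.3368²)·4.0836] / (0.3368·√4.0836)
   = [0.314555 + 0.307973] / 0.680603 = 0.914673
d₂ = d₁ − σ√T = 0.914673 − 0.680603 = 0.234070
N(d₁) = 0.819818,  N(d₂) = 0.592535,  e^(−rT) = 0.926480
E₀ = V₀·N(d₁) − D·e^(−rT)·N(d₂)
   = 459.9795·0.819818 − 335.8372·0.926480·0.592535 = 192.734626
B₀ = V₀ − E₀ = 459.9795 − 192.734626 = 267.244874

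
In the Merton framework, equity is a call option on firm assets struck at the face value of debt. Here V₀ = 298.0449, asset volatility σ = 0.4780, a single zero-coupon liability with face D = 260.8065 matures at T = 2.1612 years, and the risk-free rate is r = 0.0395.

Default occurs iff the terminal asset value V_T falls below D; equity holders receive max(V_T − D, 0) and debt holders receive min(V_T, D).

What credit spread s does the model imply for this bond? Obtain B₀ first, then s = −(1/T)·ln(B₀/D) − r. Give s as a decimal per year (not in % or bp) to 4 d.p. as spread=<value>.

spread=0.1033

d₁ = [ln(V₀/D) + (r + σ²/2)T] / (σ√T)
   = [ln(298.0449/260.8065) + (0.0395 + 0.5·0.4780²)·2.1612] / (0.4780·√2.1612)
   = [0.133465 + 0.332267] / 0.702709 = 0.662768
d₂ = d₁ − σ√T = 0.662768 − 0.702709 = -0.039941
N(d₁) = 0.746260,  N(d₂) = 0.484070,  e^(−rT) = 0.918175
E₀ = V₀·N(d₁) − D·e^(−rT)·N(d₂)
   = 298.0449·0.746260 − 260.8065·0.918175·0.484070 = 106.500776
B₀ = V₀ − E₀ = 298.0449 − 106.500776 = 191.544124
spread = −(1/T)·ln(B₀/D) − r = −(1/2.1612)·ln(191.544124/260.8065) − 0.0395 = 0.10331906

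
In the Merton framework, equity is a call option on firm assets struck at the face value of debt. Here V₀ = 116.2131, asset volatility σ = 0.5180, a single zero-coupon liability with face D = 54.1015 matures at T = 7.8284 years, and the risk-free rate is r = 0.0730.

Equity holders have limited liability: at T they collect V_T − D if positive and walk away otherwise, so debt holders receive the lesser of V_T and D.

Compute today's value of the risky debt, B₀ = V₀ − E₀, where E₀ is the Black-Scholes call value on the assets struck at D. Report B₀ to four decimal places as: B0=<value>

B0=23.4540

d₁ = [ln(V₀/D) + (r + σ²/2)T] / (σ√T)
   = [ln(116.2131/54.1015) + (0.0730 + 0.5·0.5180²)·7.8284] / (0.5180·√7.8284)
   = [0.764564 + 1.621747] / 1.449327 = 1.646496
d₂ = d₁ − σ√T = 1.646496 − 1.449327 = 0.197170
N(d₁) = 0.950169,  N(d₂) = 0.578153,  e^(−rT) = 0.564693
E₀ = V₀·N(d₁) − D·e^(−rT)·N(d₂)
   = 116.2131·0.950169 − 54.1015·0.564693·0.578153 = 92.759120
B₀ = V₀ − E₀ = 116.2131 − 92.759120 = 23.453980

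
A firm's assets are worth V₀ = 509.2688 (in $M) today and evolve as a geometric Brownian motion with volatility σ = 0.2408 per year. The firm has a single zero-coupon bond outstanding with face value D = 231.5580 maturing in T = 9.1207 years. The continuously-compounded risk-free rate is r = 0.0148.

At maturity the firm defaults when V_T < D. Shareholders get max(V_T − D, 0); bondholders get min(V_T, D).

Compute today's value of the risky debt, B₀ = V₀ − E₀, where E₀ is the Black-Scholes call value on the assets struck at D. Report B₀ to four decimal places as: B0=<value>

d₁ = [ln(V₀/D) + (r + σ²/2)T] / (σ√T)
   = [ln(509.2688/231.5580) + (0.0148 + 0.5·0.2408²)·9.1207] / (0.2408·√9.1207)
   = [0.788146 + 0.399417] / 0.727228 = 1.632999
d₂ = d₁ − σ√T = 1.632999 − 0.727228 = 0.905771
N(d₁) = 0.948765,  N(d₂) = 0.817471,  e^(−rT) = 0.873728
E₀ = V₀·N(d₁) − D·e^(−rT)·N(d₂)
   = 509.2688·0.948765 − 231.5580·0.873728·0.817471 = 317.786875
B₀ = V₀ − E₀ = 509.2688 − 317.786875 = 191.481925

B0=191.4819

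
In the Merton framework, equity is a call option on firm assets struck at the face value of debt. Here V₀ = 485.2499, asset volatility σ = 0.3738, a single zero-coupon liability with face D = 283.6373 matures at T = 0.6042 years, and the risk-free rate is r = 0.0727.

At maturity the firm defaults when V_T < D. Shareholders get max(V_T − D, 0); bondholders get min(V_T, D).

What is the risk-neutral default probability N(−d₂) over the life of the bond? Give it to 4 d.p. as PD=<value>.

d₁ = [ln(V₀/D) + (r + σ²/2)T] / (σ√T)
   = [ln(485.2499/283.6373) + (0.0727 + 0.5·0.3738²)·0.6042] / (0.3738·√0.6042)
   = [0.536968 + 0.086137] / 0.290556 = 2.144525
d₂ = d₁ − σ√T = 2.144525 − 0.290556 = 1.853969
risk-neutral PD = N(−d₂) = N(-1.853969) = 0.031872

PD=0.0319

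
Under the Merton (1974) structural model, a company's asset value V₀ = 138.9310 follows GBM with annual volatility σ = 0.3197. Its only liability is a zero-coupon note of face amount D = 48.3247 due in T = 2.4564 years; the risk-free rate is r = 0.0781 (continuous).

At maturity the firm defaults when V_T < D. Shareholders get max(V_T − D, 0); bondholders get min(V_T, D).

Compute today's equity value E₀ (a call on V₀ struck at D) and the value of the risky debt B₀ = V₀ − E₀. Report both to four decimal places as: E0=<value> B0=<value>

d₁ = [ln(V₀/D) + (r + σ²/2)T] / (σ√T)
   = [ln(138.9310/48.3247) + (0.0781 + 0.5·0.3197²)·2.4564] / (0.3197·√2.4564)
   = [1.056035 + 0.317377] / 0.501063 = 2.740996
d₂ = d₁ − σ√T = 2.740996 − 0.501063 = 2.239934
N(d₁) = 0.996937,  N(d₂) = 0.987452,  e^(−rT) = 0.825435
E₀ = V₀·N(d₁) − D·e^(−rT)·N(d₂)
   = 138.9310·0.996937 − 48.3247·0.825435·0.987452 = 99.117117
B₀ = V₀ − E₀ = 138.9310 − 99.117117 = 39.813883

E0=99.1171 B0=39.8139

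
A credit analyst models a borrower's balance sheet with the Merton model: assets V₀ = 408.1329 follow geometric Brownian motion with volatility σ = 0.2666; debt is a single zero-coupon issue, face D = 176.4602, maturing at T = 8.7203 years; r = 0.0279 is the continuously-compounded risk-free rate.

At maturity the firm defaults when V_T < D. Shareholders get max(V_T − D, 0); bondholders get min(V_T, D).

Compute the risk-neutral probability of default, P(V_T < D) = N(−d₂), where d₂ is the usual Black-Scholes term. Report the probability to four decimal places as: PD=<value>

d₁ = [ln(V₀/D) + (r + σ²/2)T] / (σ√T)
   = [ln(408.1329/176.4602) + (0.0279 + 0.5·0.2666²)·8.7203] / (0.2666·√8.7203)
   = [0.838498 + 0.553196] / 0.787274 = 1.767738
d₂ = d₁ − σ√T = 1.767738 − 0.787274 = 0.980464
risk-neutral PD = N(−d₂) = N(-0.980464) = 0.163429

PD=0.1634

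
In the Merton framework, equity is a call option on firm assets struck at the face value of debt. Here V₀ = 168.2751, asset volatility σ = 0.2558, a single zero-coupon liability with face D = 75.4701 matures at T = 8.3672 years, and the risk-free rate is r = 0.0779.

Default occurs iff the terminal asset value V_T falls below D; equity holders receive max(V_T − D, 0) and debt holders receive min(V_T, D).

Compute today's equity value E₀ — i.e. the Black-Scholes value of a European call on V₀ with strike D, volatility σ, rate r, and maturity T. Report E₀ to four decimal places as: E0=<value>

E0=129.4797

d₁ = [ln(V₀/D) + (r + σ²/2)T] / (σ√T)
   = [ln(168.2751/75.4701) + (0.0779 + 0.5·0.2558²)·8.3672] / (0.2558·√8.3672)
   = [0.801864 + 0.925553] / 0.739930 = 2.334568
d₂ = d₁ − σ√T = 2.334568 − 0.739930 = 1.594638
N(d₁) = 0.990217,  N(d₂) = 0.944603,  e^(−rT) = 0.521104
E₀ = V₀·N(d₁) − D·e^(−rT)·N(d₂)
   = 168.2751·0.990217 − 75.4701·0.521104·0.944603 = 129.479690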